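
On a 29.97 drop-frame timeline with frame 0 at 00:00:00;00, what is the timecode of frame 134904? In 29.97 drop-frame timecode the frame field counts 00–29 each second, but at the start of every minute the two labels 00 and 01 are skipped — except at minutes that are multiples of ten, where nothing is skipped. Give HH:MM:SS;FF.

01:15:01;10

Ten DF minutes hold 17982 frames, so frame 134904 lies in block 7 (frames 125874–143855) with 9030 frames into that block.
The block's first minute is 1800 frames and the rest 1798 each; 9030 frames reaches minute 5, so 7 × 18 + 5 × 2 = 136 labels have been skipped so far.
Adding those back, label number 134904 + 136 = 135040 at 30 labels/s is 4501 s + 10 f = 1 h 15 min 1 s frame 10, i.e. 01:15:01;10.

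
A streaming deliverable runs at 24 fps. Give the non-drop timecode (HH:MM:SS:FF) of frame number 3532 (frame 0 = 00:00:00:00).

3532 ÷ 24 = 147 full seconds, remainder 4 frames.
147 s = 0 h 2 min 27 s.
Timecode: 00:02:27:04.

00:02:27:04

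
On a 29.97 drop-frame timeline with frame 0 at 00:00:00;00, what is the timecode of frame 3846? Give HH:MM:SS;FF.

00:02:08;10

Each 10-minute DF block holds 10 × 60 × 30 − 9 × 2 = 17982 frames. 3846 ÷ 17982 → 0 full blocks, remainder 3846.
Within the partial block the first minute is 1800 frames and each further minute 1798, so 2 further minute boundaries passed. Total skipped labels = 18 × 0 + 2 × 2 = 4.
Non-drop label index = 3846 + 4 = 3850; at 30 labels/s that is 00:02:08:10, i.e. DF 00:02:08;10.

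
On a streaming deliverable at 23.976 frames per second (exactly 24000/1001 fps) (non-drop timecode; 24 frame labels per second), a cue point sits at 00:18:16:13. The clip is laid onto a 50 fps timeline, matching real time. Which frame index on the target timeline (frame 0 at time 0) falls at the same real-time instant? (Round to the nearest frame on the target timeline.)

frame 54882

Source frame index: (0×3600 + 18×60 + 16) × 24 + 13 = 26317.
Real time: 26317 / (24000/1001) = 26343317/24000 s.
Target frame: (26343317/24000) × (50) = 26343317/480 ≈ 54881.910 → 54882.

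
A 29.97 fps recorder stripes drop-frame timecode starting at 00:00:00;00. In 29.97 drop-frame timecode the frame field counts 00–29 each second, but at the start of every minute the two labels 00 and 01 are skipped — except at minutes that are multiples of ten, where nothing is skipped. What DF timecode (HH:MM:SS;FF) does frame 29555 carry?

00:16:26;05

Ten DF minutes hold 17982 frames, so frame 29555 lies in block 1 (frames 17982–35963) with 11573 frames into that block.
The block's first minute is 1800 frames and the rest 1798 each; 11573 frames reaches minute 6, so 1 × 18 + 6 × 2 = 30 labels have been skipped so far.
Adding those back, label number 29555 + 30 = 29585 at 30 labels/s is 986 s + 5 f = 0 h 16 min 26 s frame 5, i.e. 00:16:26;05.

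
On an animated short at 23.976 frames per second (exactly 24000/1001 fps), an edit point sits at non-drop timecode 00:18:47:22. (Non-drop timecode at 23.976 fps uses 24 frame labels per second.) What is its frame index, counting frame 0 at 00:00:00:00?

Total seconds to the label: (0 × 3600 + 18 × 60 + 47) = 1127.
Frame index = 1127 × 24 + 22 = 27070.

27070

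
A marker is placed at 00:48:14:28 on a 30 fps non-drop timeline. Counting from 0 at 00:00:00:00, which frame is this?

Total seconds to the label: (0 × 3600 + 48 × 60 + 14) = 2894.
Frame index = 2894 × 30 + 28 = 86848.

86848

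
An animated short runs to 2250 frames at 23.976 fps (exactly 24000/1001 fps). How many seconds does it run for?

93.84375 seconds

Running time = 2250 / (24000/1001) = 93.84375 s.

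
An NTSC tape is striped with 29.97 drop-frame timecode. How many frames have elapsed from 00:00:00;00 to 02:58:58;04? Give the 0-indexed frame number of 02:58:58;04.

321822

As if non-drop at 30 labels/s: (2 × 3600 + 58 × 60 + 58) × 30 + 4 = 322144.
Minute boundaries passed: 178; those not divisible by 10: 178 − 17 = 161; dropped labels = 2 × 161 = 322.
Actual frame index = 322144 − 322 = 321822.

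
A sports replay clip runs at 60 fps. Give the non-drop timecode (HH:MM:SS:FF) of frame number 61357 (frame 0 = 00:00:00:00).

00:17:02:37

61357 ÷ 60 = 1022 full seconds, remainder 37 frames.
1022 s = 0 h 17 min 2 s.
Timecode: 00:17:02:37.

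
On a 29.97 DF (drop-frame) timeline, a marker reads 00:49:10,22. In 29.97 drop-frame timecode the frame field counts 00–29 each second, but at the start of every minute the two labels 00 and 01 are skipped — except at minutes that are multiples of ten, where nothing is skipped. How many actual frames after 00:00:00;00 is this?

88432

Complete 10-minute blocks: 4, each 17982 frames → 71928.
Remaining 9 whole minutes in the current block: 1800 + 8 × 1798 = 16184 frames.
Within the current minute: 10 × 30 + 22 − 2 = 320 (labels ;00/;01 skipped at this minute). Total = 71928 + 16184 + 320 = 88432.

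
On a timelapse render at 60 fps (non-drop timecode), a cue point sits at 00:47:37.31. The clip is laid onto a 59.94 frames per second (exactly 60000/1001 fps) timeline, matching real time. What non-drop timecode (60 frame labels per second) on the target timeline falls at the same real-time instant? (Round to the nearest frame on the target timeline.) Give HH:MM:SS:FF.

00:47:34:40

Source frame index: (0×3600 + 47×60 + 37) × 60 + 31 = 171451.
Real time: 171451 / (60) = 171451/60 s.
Target frame: (171451/60) × (60000/1001) = 24493000/143 ≈ 171279.720 → 171280.
At 60 labels/s: frame 171280 → 00:47:34:40.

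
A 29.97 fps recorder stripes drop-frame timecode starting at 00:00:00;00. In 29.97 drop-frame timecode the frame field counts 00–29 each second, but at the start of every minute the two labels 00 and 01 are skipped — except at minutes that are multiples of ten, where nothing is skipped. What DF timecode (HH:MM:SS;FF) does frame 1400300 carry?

Each 10-minute DF block holds 10 × 60 × 30 − 9 × 2 = 17982 frames. 1400300 ÷ 17982 → 77 full blocks, remainder 15686.
Within the partial block the first minute is 1800 frames and each further minute 1798, so 8 further minute boundaries passed. Total skipped labels = 18 × 77 + 2 × 8 = 1402.
Non-drop label index = 1400300 + 1402 = 1401702; at 30 labels/s that is 12:58:43:12, i.e. DF 12:58:43;12.

12:58:43;12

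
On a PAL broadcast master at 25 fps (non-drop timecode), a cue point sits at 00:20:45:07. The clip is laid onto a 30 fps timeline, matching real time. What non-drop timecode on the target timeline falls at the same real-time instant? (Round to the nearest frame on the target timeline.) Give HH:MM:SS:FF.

00:20:45:08

Source frame index: (0×3600 + 20×60 + 45) × 25 + 7 = 31132.
Real time: 31132 / (25) = 31132/25 s.
Target frame: (31132/25) × (30) = 186792/5 ≈ 37358.400 → 37358.
At 30 labels/s: frame 37358 → 00:20:45:08.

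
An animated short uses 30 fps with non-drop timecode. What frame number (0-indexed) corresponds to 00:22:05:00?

Total seconds to the label: (0 × 3600 + 22 × 60 + 5) = 1325.
Frame index = 1325 × 30 + 0 = 39750.

39750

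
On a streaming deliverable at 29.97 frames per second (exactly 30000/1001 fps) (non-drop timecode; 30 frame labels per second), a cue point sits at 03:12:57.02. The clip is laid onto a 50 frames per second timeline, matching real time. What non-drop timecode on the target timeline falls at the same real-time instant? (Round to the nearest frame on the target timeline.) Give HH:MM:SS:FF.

Source frame index: (3×3600 + 12×60 + 57) × 30 + 2 = 347312.
Real time: 347312 / (30000/1001) = 21728707/1875 s.
Target frame: (21728707/1875) × (50) = 43457414/75 ≈ 579432.187 → 579432.
At 50 labels/s: frame 579432 → 03:13:08:32.

03:13:08:32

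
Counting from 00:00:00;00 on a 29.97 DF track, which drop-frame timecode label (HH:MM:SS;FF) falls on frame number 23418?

00:13:01;12

Ten DF minutes hold 17982 frames, so frame 23418 lies in block 1 (frames 17982–35963) with 5436 frames into that block.
The block's first minute is 1800 frames and the rest 1798 each; 5436 frames reaches minute 3, so 1 × 18 + 3 × 2 = 24 labels have been skipped so far.
Adding those back, label number 23418 + 24 = 23442 at 30 labels/s is 781 s + 12 f = 0 h 13 min 1 s frame 12, i.e. 00:13:01;12.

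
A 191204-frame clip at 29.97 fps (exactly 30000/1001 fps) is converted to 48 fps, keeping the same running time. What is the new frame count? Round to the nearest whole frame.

306232 frames

Frames at target rate = 191204 × (48) / (30000/1001) = 191395204/625 ≈ 306232.326.
Nearest whole frame: 306232.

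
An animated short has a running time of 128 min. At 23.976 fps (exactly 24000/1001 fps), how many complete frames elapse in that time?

128 min = 7680 s.
Frames = 7680 × 24000/1001 = 184320000/1001 ≈ 184135.8641.
Complete frames: 184135.

184135 frames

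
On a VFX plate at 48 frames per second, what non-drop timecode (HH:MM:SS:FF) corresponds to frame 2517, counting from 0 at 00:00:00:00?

2517 ÷ 48 = 52 full seconds, remainder 21 frames.
52 s = 0 h 0 min 52 s.
Timecode: 00:00:52:21.

00:00:52:21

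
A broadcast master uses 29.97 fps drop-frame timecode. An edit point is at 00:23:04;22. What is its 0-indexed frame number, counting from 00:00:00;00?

Complete 10-minute blocks: 2, each 17982 frames → 35964.
Remaining 3 whole minutes in the current block: 1800 + 2 × 1798 = 5396 frames.
Within the current minute: 4 × 30 + 22 − 2 = 140 (labels ;00/;01 skipped at this minute). Total = 35964 + 5396 + 140 = 41500.

41500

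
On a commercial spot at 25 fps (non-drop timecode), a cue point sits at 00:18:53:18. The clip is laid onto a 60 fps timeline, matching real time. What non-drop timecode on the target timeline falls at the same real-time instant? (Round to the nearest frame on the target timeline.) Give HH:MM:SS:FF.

00:18:53:43

Source frame index: (0×3600 + 18×60 + 53) × 25 + 18 = 28343.
Real time: 28343 / (25) = 28343/25 s.
Target frame: (28343/25) × (60) = 340116/5 ≈ 68023.200 → 68023.
At 60 labels/s: frame 68023 → 00:18:53:43.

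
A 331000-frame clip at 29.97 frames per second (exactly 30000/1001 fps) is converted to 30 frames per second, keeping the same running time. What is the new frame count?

Target frames = source frames × (target rate / source rate) = 331000 × (30)/(30000/1001) = 331000 × 1001/1000 = 331331.

331331 frames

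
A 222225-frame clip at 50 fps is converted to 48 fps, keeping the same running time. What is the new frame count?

Target frames = source frames × (target rate / source rate) = 222225 × (48)/(50) = 222225 × 24/25 = 213336.

213336 frames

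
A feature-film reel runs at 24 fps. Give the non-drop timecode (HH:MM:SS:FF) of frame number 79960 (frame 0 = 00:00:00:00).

00:55:31:16

79960 ÷ 24 = 3331 full seconds, remainder 16 frames.
3331 s = 0 h 55 min 31 s.
Timecode: 00:55:31:16.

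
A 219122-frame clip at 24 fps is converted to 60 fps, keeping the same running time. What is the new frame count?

547805 frames

Frames at target rate = 219122 × (60) / (24) = 547805.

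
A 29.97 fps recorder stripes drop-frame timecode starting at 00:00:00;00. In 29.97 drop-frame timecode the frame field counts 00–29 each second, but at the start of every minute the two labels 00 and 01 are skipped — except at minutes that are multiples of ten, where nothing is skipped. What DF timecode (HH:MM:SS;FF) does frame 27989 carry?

00:15:33;27

Ten DF minutes hold 17982 frames, so frame 27989 lies in block 1 (frames 17982–35963) with 10007 frames into that block.
The block's first minute is 1800 frames and the rest 1798 each; 10007 frames reaches minute 5, so 1 × 18 + 5 × 2 = 28 labels have been skipped so far.
Adding those back, label number 27989 + 28 = 28017 at 30 labels/s is 933 s + 27 f = 0 h 15 min 33 s frame 27, i.e. 00:15:33;27.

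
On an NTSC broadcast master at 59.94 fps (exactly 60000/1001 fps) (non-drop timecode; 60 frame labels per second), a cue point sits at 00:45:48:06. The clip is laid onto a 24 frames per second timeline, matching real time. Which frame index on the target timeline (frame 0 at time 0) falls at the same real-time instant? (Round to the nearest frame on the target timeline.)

frame 66020

Source frame index: (0×3600 + 45×60 + 48) × 60 + 6 = 164886.
Real time: 164886 / (60000/1001) = 27508481/10000 s.
Target frame: (27508481/10000) × (24) = 82525443/1250 ≈ 66020.354 → 66020.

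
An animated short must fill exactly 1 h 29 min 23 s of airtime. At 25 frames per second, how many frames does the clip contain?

134075 frames

1 h 29 min 23 s = 5363 s.
Frames = 5363 × 25 = 134075.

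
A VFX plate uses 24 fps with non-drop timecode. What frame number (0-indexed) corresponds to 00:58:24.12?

frame 84108

Total seconds to the label: (0 × 3600 + 58 × 60 + 24) = 3504.
Frame index = 3504 × 24 + 12 = 84108.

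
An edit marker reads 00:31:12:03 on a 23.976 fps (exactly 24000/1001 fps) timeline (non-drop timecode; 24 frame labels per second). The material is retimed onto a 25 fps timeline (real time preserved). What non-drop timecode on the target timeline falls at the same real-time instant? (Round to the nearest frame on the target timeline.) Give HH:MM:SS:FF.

00:31:14:00

Source frame index: (0×3600 + 31×60 + 12) × 24 + 3 = 44931.
Real time: 44931 / (24000/1001) = 14991977/8000 s.
Target frame: (14991977/8000) × (25) = 14991977/320 ≈ 46849.928 → 46850.
At 25 labels/s: frame 46850 → 00:31:14:00.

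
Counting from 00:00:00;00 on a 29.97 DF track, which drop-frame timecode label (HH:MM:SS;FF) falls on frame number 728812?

06:45:18;02

Each 10-minute DF block holds 10 × 60 × 30 − 9 × 2 = 17982 frames. 728812 ÷ 17982 → 40 full blocks, remainder 9532.
Within the partial block the first minute is 1800 frames and each further minute 1798, so 5 further minute boundaries passed. Total skipped labels = 18 × 40 + 2 × 5 = 730.
Non-drop label index = 728812 + 730 = 729542; at 30 labels/s that is 06:45:18:02, i.e. DF 06:45:18;02.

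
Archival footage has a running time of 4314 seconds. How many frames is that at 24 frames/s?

103536 frames

Frames = 4314 × 24 = 103536.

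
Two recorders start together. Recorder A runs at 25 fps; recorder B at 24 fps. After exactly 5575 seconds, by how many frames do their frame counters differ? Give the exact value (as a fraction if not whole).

5575 frames

A emits 25 × 5575 = 139375 frames; B emits 24 × 5575 = 133800.
Difference = 5575 frames; B is behind A.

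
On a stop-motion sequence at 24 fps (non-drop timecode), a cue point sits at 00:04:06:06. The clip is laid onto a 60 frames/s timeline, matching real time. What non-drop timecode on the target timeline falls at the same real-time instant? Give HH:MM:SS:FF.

Source frame index: (0×3600 + 4×60 + 6) × 24 + 6 = 5910.
Real time: 5910 / (24) = 985/4 s.
Target frame: (985/4) × (60) = 14775.
At 60 labels/s: frame 14775 → 00:04:06:15.

00:04:06:15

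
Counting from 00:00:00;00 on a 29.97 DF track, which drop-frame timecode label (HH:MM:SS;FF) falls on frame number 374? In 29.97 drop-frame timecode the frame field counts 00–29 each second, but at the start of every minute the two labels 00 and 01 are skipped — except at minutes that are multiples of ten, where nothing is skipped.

Each 10-minute DF block holds 10 × 60 × 30 − 9 × 2 = 17982 frames. 374 ÷ 17982 → 0 full blocks, remainder 374.
Within the partial block the first minute is 1800 frames and each further minute 1798, so 0 further minute boundaries passed. Total skipped labels = 18 × 0 + 2 × 0 = 0.
Non-drop label index = 374 + 0 = 374; at 30 labels/s that is 00:00:12:14, i.e. DF 00:00:12;14.

00:00:12;14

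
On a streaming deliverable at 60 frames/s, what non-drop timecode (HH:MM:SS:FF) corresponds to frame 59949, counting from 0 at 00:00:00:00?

00:16:39:09

59949 ÷ 60 = 999 full seconds, remainder 9 frames.
999 s = 0 h 16 min 39 s.
Timecode: 00:16:39:09.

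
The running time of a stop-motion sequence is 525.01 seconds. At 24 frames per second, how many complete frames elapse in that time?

12600 frames

Frames = 525.01 × 24 = 315006/25 ≈ 12600.2400.
Complete frames: 12600.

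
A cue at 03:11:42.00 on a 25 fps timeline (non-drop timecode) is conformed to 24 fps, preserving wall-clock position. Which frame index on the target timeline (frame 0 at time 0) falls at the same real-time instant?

frame 276048

Source frame index: (3×3600 + 11×60 + 42) × 25 + 0 = 287550.
Real time: 287550 / (25) = 11502 s.
Target frame: (11502) × (24) = 276048.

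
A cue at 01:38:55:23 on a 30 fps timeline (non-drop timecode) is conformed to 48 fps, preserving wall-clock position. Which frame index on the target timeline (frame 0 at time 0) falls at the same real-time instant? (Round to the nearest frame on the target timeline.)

Source frame index: (1×3600 + 38×60 + 55) × 30 + 23 = 178073.
Real time: 178073 / (30) = 178073/30 s.
Target frame: (178073/30) × (48) = 1424584/5 ≈ 284916.800 → 284917.

frame 284917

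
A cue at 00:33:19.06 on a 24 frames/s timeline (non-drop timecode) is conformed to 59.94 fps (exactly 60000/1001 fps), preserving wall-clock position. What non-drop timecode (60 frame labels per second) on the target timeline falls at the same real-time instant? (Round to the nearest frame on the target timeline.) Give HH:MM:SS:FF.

00:33:17:15

Source frame index: (0×3600 + 33×60 + 19) × 24 + 6 = 47982.
Real time: 47982 / (24) = 7997/4 s.
Target frame: (7997/4) × (60000/1001) = 10905000/91 ≈ 119835.165 → 119835.
At 60 labels/s: frame 119835 → 00:33:17:15.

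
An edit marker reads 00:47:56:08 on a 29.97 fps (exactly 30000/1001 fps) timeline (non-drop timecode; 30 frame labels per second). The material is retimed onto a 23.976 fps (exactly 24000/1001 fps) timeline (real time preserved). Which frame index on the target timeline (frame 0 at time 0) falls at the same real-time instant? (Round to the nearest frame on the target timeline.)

Source frame index: (0×3600 + 47×60 + 56) × 30 + 8 = 86288.
Real time: 86288 / (30000/1001) = 5398393/1875 s.
Target frame: (5398393/1875) × (24000/1001) = 345152/5 ≈ 69030.400 → 69030.

frame 69030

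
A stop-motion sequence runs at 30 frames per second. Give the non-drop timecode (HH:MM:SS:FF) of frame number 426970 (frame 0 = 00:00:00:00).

426970 ÷ 30 = 14232 full seconds, remainder 10 frames.
14232 s = 3 h 57 min 12 s.
Timecode: 03:57:12:10.

03:57:12:10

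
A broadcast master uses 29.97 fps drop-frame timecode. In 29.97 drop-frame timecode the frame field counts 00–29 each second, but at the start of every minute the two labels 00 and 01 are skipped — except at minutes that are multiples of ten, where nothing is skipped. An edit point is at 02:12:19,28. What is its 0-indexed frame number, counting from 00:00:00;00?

Complete 10-minute blocks: 13, each 17982 frames → 233766.
Remaining 2 whole minutes in the current block: 1800 + 1 × 1798 = 3598 frames.
Within the current minute: 19 × 30 + 28 − 2 = 596 (labels ;00/;01 skipped at this minute). Total = 233766 + 3598 + 596 = 237960.

237960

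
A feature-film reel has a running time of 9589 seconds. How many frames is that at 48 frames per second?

460272 frames

Frames = 9589 × 48 = 460272.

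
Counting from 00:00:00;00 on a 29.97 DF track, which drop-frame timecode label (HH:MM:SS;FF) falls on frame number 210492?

01:57:03;14

Each 10-minute DF block holds 10 × 60 × 30 − 9 × 2 = 17982 frames. 210492 ÷ 17982 → 11 full blocks, remainder 12690.
Within the partial block the first minute is 1800 frames and each further minute 1798, so 7 further minute boundaries passed. Total skipped labels = 18 × 11 + 2 × 7 = 212.
Non-drop label index = 210492 + 212 = 210704; at 30 labels/s that is 01:57:03:14, i.e. DF 01:57:03;14.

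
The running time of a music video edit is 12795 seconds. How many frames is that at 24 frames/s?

Frames = 12795 × 24 = 307080.

307080 frames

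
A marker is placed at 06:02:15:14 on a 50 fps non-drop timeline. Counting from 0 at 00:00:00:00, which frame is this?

Total seconds to the label: (6 × 3600 + 2 × 60 + 15) = 21735.
Frame index = 21735 × 50 + 14 = 1086764.

frame 1086764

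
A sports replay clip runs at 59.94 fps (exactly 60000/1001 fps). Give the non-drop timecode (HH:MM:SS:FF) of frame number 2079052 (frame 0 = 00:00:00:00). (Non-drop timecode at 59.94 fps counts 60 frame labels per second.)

09:37:30:52

2079052 ÷ 60 = 34650 full seconds, remainder 52 frames.
34650 s = 9 h 37 min 30 s.
Timecode: 09:37:30:52.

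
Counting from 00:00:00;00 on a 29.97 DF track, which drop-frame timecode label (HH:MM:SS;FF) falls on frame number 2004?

Each 10-minute DF block holds 10 × 60 × 30 − 9 × 2 = 17982 frames. 2004 ÷ 17982 → 0 full blocks, remainder 2004.
Within the partial block the first minute is 1800 frames and each further minute 1798, so 1 further minute boundary passed. Total skipped labels = 18 × 0 + 2 × 1 = 2.
Non-drop label index = 2004 + 2 = 2006; at 30 labels/s that is 00:01:06:26, i.e. DF 00:01:06;26.

00:01:06;26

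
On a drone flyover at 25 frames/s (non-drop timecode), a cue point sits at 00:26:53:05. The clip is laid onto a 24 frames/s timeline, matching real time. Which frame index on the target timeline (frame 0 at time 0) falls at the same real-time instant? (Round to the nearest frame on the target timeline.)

Source frame index: (0×3600 + 26×60 + 53) × 25 + 5 = 40330.
Real time: 40330 / (25) = 8066/5 s.
Target frame: (8066/5) × (24) = 193584/5 ≈ 38716.800 → 38717.

frame 38717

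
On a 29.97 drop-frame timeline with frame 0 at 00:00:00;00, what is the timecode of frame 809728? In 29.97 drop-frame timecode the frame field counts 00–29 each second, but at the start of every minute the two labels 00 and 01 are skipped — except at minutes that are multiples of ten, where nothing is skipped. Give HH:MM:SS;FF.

Each 10-minute DF block holds 10 × 60 × 30 − 9 × 2 = 17982 frames. 809728 ÷ 17982 → 45 full blocks, remainder 538.
Within the partial block the first minute is 1800 frames and each further minute 1798, so 0 further minute boundaries passed. Total skipped labels = 18 × 45 + 2 × 0 = 810.
Non-drop label index = 809728 + 810 = 810538; at 30 labels/s that is 07:30:17:28, i.e. DF 07:30:17;28.

07:30:17;28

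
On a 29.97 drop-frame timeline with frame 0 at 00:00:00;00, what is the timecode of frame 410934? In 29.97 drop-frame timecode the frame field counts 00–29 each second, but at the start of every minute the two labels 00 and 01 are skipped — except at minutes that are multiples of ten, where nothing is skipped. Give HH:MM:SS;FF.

03:48:31;16

Ten DF minutes hold 17982 frames, so frame 410934 lies in block 22 (frames 395604–413585) with 15330 frames into that block.
The block's first minute is 1800 frames and the rest 1798 each; 15330 frames reaches minute 8, so 22 × 18 + 8 × 2 = 412 labels have been skipped so far.
Adding those back, label number 410934 + 412 = 411346 at 30 labels/s is 13711 s + 16 f = 3 h 48 min 31 s frame 16, i.e. 03:48:31;16.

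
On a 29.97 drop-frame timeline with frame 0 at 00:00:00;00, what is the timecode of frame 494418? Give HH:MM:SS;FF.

Ten DF minutes hold 17982 frames, so frame 494418 lies in block 27 (frames 485514–503495) with 8904 frames into that block.
The block's first minute is 1800 frames and the rest 1798 each; 8904 frames reaches minute 4, so 27 × 18 + 4 × 2 = 494 labels have been skipped so far.
Adding those back, label number 494418 + 494 = 494912 at 30 labels/s is 16497 s + 2 f = 4 h 34 min 57 s frame 2, i.e. 04:34:57;02.

04:34:57;02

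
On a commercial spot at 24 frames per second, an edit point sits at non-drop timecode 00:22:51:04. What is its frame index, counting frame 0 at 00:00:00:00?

32908

Total seconds to the label: (0 × 3600 + 22 × 60 + 51) = 1371.
Frame index = 1371 × 24 + 4 = 32908.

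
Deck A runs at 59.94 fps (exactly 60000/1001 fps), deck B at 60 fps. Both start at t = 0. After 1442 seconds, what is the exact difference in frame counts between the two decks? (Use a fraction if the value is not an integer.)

A emits 60000/1001 × 1442 = 12360000/143 frames; B emits 60 × 1442 = 86520.
Difference = 12360/143 frames (≈ 86.4336); B is ahead of A.

12360/143 frames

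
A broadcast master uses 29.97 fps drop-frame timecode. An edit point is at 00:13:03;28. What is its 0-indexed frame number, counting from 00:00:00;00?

23494

Complete 10-minute blocks: 1, each 17982 frames → 17982.
Remaining 3 whole minutes in the current block: 1800 + 2 × 1798 = 5396 frames.
Within the current minute: 3 × 30 + 28 − 2 = 116 (labels ;00/;01 skipped at this minute). Total = 17982 + 5396 + 116 = 23494.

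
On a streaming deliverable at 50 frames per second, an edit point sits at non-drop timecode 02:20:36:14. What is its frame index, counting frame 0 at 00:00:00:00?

421814

Total seconds to the label: (2 × 3600 + 20 × 60 + 36) = 8436.
Frame index = 8436 × 50 + 14 = 421814.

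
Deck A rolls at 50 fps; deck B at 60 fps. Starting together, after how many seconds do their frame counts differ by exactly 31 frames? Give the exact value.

The gap grows by |60 − 50| = 10 frames per second.
Time for a 31-frame gap: 31 ÷ (10) = 3.1 s.

3.1 seconds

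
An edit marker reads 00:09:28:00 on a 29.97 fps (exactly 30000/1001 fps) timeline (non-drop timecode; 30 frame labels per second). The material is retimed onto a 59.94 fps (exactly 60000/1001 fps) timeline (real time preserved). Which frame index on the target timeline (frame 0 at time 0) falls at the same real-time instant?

frame 34080

Source frame index: (0×3600 + 9×60 + 28) × 30 + 0 = 17040.
Real time: 17040 / (30000/1001) = 71071/125 s.
Target frame: (71071/125) × (60000/1001) = 34080.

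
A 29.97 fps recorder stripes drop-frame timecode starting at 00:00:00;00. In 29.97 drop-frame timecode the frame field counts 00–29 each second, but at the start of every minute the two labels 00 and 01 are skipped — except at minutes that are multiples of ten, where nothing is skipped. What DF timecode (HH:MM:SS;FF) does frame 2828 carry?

00:01:34;10

Ten DF minutes hold 17982 frames, so frame 2828 lies in block 0 (frames 0–17981) with 2828 frames into that block.
The block's first minute is 1800 frames and the rest 1798 each; 2828 frames reaches minute 1, so 0 × 18 + 1 × 2 = 2 labels have been skipped so far.
Adding those back, label number 2828 + 2 = 2830 at 30 labels/s is 94 s + 10 f = 0 h 1 min 34 s frame 10, i.e. 00:01:34;10.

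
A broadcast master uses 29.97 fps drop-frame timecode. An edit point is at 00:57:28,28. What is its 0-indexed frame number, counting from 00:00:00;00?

As if non-drop at 30 labels/s: (0 × 3600 + 57 × 60 + 28) × 30 + 28 = 103468.
Minute boundaries passed: 57; those not divisible by 10: 57 − 5 = 52; dropped labels = 2 × 52 = 104.
Actual frame index = 103468 − 104 = 103364.

103364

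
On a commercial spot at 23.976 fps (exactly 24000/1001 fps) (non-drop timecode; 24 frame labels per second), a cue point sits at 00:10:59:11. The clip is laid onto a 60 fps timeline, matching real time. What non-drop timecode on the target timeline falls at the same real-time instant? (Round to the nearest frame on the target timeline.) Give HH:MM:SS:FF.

Source frame index: (0×3600 + 10×60 + 59) × 24 + 11 = 15827.
Real time: 15827 / (24000/1001) = 15842827/24000 s.
Target frame: (15842827/24000) × (60) = 15842827/400 ≈ 39607.067 → 39607.
At 60 labels/s: frame 39607 → 00:11:00:07.

00:11:00:07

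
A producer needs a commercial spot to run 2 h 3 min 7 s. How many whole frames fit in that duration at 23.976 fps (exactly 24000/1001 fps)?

177110 frames

2 h 3 min 7 s = 7387 s.
Frames = 7387 × 24000/1001 = 177288000/1001 ≈ 177110.8891.
Complete frames: 177110.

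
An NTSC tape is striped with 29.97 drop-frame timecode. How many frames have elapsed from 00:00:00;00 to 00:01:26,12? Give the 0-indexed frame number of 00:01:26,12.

2590

As if non-drop at 30 labels/s: (0 × 3600 + 1 × 60 + 26) × 30 + 12 = 2592.
Minute boundaries passed: 1; those not divisible by 10: 1 − 0 = 1; dropped labels = 2 × 1 = 2.
Actual frame index = 2592 − 2 = 2590.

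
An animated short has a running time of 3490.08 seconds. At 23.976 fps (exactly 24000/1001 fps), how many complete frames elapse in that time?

83678 frames

Frames = 3490.08 × 24000/1001 = 7614720/91 ≈ 83678.2418.
Complete frames: 83678.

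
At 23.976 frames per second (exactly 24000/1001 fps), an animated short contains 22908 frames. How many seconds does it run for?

955.4545 seconds

Running time = 22908 / (24000/1001) = 955.4545 s.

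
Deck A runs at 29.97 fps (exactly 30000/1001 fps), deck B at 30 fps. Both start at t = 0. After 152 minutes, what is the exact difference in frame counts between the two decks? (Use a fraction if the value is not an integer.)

273600/1001 frames

152 min = 9120 s.
A emits 30000/1001 × 9120 = 273600000/1001 frames; B emits 30 × 9120 = 273600.
Difference = 273600/1001 frames (≈ 273.3267); B is ahead of A.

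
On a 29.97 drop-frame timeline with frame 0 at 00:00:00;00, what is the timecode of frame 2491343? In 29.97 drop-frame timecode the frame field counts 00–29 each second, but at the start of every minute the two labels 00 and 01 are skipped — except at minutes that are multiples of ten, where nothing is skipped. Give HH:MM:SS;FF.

23:05:27;27

Ten DF minutes hold 17982 frames, so frame 2491343 lies in block 138 (frames 2481516–2499497) with 9827 frames into that block.
The block's first minute is 1800 frames and the rest 1798 each; 9827 frames reaches minute 5, so 138 × 18 + 5 × 2 = 2494 labels have been skipped so far.
Adding those back, label number 2491343 + 2494 = 2493837 at 30 labels/s is 83127 s + 27 f = 23 h 5 min 27 s frame 27, i.e. 23:05:27;27.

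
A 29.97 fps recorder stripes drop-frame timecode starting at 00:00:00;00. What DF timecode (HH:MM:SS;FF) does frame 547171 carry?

Each 10-minute DF block holds 10 × 60 × 30 − 9 × 2 = 17982 frames. 547171 ÷ 17982 → 30 full blocks, remainder 7711.
Within the partial block the first minute is 1800 frames and each further minute 1798, so 4 further minute boundaries passed. Total skipped labels = 18 × 30 + 2 × 4 = 548.
Non-drop label index = 547171 + 548 = 547719; at 30 labels/s that is 05:04:17:09, i.e. DF 05:04:17;09.

05:04:17;09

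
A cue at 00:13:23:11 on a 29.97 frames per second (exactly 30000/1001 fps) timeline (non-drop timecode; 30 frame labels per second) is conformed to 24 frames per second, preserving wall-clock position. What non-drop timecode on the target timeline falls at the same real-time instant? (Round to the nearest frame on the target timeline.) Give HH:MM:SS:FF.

00:13:24:04

Source frame index: (0×3600 + 13×60 + 23) × 30 + 11 = 24101.
Real time: 24101 / (30000/1001) = 24125101/30000 s.
Target frame: (24125101/30000) × (24) = 24125101/1250 ≈ 19300.081 → 19300.
At 24 labels/s: frame 19300 → 00:13:24:04.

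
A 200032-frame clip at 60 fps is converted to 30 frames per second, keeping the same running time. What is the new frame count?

100016 frames

Target frames = source frames × (target rate / source rate) = 200032 × (30)/(60) = 200032 × 1/2 = 100016.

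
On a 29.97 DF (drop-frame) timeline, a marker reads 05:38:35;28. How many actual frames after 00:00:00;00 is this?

As if non-drop at 30 labels/s: (5 × 3600 + 38 × 60 + 35) × 30 + 28 = 609478.
Minute boundaries passed: 338; those not divisible by 10: 338 − 33 = 305; dropped labels = 2 × 305 = 610.
Actual frame index = 609478 − 610 = 608868.

608868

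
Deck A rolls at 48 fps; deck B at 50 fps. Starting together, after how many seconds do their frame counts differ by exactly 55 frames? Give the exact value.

The gap grows by |50 − 48| = 2 frames per second.
Time for a 55-frame gap: 55 ÷ (2) = 27.5 s.

27.5 seconds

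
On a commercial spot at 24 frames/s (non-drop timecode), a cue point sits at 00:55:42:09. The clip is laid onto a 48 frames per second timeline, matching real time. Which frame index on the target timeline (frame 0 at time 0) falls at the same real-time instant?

frame 160434

Source frame index: (0×3600 + 55×60 + 42) × 24 + 9 = 80217.
Real time: 80217 / (24) = 26739/8 s.
Target frame: (26739/8) × (48) = 160434.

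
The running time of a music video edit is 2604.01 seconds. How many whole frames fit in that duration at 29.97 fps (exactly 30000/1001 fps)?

78042 frames

Frames = 2604.01 × 30000/1001 = 78120300/1001 ≈ 78042.2577.
Complete frames: 78042.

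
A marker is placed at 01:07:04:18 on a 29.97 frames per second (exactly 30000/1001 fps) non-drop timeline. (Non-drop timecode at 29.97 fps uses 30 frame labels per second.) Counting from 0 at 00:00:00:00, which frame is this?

frame 120738

Total seconds to the label: (1 × 3600 + 7 × 60 + 4) = 4024.
Frame index = 4024 × 30 + 18 = 120738.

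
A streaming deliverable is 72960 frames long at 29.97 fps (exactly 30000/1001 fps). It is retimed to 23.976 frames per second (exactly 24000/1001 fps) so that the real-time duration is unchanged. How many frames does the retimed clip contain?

Target frames = source frames × (target rate / source rate) = 72960 × (24000/1001)/(30000/1001) = 72960 × 4/5 = 58368.

58368 frames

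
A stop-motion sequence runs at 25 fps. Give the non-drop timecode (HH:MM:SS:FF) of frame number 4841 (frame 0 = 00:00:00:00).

00:03:13:16

4841 ÷ 25 = 193 full seconds, remainder 16 frames.
193 s = 0 h 3 min 13 s.
Timecode: 00:03:13:16.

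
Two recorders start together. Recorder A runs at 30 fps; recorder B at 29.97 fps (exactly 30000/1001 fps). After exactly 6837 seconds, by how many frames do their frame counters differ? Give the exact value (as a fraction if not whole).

A emits 30 × 6837 = 205110 frames; B emits 30000/1001 × 6837 = 205110000/1001.
Difference = 205110/1001 frames (≈ 204.9051); B is behind A.

205110/1001 frames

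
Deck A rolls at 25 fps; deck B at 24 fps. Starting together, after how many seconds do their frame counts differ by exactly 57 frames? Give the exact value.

57 seconds

The gap grows by |24 − 25| = 1 frame per second.
Time for a 57-frame gap: 57 ÷ (1) = 57 s.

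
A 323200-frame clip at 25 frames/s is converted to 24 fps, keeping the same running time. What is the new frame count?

Target frames = source frames × (target rate / source rate) = 323200 × (24)/(25) = 323200 × 24/25 = 310272.

310272 frames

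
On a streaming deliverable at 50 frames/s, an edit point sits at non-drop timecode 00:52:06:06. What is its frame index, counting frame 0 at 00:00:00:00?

156306

Total seconds to the label: (0 × 3600 + 52 × 60 + 6) = 3126.
Frame index = 3126 × 50 + 6 = 156306.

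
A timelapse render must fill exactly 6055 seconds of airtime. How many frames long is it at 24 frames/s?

145320 frames

Frames = 6055 × 24 = 145320.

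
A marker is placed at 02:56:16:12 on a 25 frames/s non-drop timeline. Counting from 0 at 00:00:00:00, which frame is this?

264412

Total seconds to the label: (2 × 3600 + 56 × 60 + 16) = 10576.
Frame index = 10576 × 25 + 12 = 264412.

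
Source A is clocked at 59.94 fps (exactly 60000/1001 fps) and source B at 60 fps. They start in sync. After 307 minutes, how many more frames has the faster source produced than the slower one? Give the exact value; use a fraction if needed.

307 min = 18420 s.
A emits 60000/1001 × 18420 = 1105200000/1001 frames; B emits 60 × 18420 = 1105200.
Difference = 1105200/1001 frames (≈ 1104.0959); B is ahead of A.

1105200/1001 frames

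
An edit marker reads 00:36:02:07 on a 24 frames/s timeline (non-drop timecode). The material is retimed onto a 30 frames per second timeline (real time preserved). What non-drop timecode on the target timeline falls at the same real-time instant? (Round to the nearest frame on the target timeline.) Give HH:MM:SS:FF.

00:36:02:09

Source frame index: (0×3600 + 36×60 + 2) × 24 + 7 = 51895.
Real time: 51895 / (24) = 51895/24 s.
Target frame: (51895/24) × (30) = 259475/4 ≈ 64868.750 → 64869.
At 30 labels/s: frame 64869 → 00:36:02:09.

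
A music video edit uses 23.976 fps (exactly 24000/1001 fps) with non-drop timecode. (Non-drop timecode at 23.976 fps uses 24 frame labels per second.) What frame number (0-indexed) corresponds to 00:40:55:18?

58938

Total seconds to the label: (0 × 3600 + 40 × 60 + 55) = 2455.
Frame index = 2455 × 24 + 18 = 58938.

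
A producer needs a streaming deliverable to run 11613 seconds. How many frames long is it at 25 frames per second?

Frames = 11613 × 25 = 290325.

290325 frames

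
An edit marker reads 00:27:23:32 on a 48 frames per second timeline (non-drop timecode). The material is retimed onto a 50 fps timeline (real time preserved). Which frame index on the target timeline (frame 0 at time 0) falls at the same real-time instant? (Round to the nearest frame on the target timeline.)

Source frame index: (0×3600 + 27×60 + 23) × 48 + 32 = 78896.
Real time: 78896 / (48) = 4931/3 s.
Target frame: (4931/3) × (50) = 246550/3 ≈ 82183.333 → 82183.

frame 82183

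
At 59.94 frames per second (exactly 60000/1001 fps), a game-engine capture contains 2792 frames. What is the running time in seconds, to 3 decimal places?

46.580 seconds

Running time = 2792 × 1001/60000 = 349349/7500 s ≈ 46.580 s.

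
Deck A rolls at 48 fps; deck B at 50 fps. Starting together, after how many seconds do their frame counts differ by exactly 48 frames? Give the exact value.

The gap grows by |50 − 48| = 2 frames per second.
Time for a 48-frame gap: 48 ÷ (2) = 24 s.

24 seconds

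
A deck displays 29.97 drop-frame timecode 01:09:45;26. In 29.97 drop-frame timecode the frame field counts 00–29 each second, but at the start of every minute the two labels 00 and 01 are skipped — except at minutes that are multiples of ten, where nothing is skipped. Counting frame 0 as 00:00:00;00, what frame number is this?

Complete 10-minute blocks: 6, each 17982 frames → 107892.
Remaining 9 whole minutes in the current block: 1800 + 8 × 1798 = 16184 frames.
Within the current minute: 45 × 30 + 26 − 2 = 1374 (labels ;00/;01 skipped at this minute). Total = 107892 + 16184 + 1374 = 125450.

125450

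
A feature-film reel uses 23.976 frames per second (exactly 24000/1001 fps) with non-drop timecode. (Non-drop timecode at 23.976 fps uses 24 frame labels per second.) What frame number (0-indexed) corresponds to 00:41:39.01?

Total seconds to the label: (0 × 3600 + 41 × 60 + 39) = 2499.
Frame index = 2499 × 24 + 1 = 59977.

frame 59977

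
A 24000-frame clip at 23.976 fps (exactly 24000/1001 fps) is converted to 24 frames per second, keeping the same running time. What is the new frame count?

Target frames = source frames × (target rate / source rate) = 24000 × (24)/(24000/1001) = 24000 × 1001/1000 = 24024.

24024 frames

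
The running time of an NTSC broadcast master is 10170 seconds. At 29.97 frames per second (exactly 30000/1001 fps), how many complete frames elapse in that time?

Frames = 10170 × 30000/1001 = 305100000/1001 ≈ 304795.2048.
Complete frames: 304795.

304795 frames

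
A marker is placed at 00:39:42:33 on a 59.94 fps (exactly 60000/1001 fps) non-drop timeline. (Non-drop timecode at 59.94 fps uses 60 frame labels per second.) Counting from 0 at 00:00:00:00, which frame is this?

Total seconds to the label: (0 × 3600 + 39 × 60 + 42) = 2382.
Frame index = 2382 × 60 + 33 = 142953.

frame 142953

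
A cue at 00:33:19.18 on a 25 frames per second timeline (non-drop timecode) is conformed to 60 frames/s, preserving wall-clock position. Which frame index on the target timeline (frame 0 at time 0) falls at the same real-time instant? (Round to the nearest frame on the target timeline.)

frame 119983

Source frame index: (0×3600 + 33×60 + 19) × 25 + 18 = 49993.
Real time: 49993 / (25) = 49993/25 s.
Target frame: (49993/25) × (60) = 599916/5 ≈ 119983.200 → 119983.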